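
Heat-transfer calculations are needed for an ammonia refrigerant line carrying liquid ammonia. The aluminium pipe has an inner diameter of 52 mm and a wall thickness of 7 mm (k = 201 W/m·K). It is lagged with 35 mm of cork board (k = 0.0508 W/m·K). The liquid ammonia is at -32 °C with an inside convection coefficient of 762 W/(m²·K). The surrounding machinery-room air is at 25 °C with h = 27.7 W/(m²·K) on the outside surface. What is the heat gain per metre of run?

q′ ≈ 24.2 W/m

Treating each annulus and film as a series resistance:
R_inner film = 1/(h_i·2πr₁L) = 1/(762×2π×0.026×1) = 0.008033 K/W
R_aluminium pipe wall = ln(33/26)/(2π×201×1) = 1.888×10^-4 K/W
R_cork board = ln(68/33)/(2π×0.0508×1) = 2.265 K/W
R_outer film = 1/(h_o·2πr_oL) = 1/(27.7×2π×0.068×1) = 0.0845 K/W
R_total = 2.358 K/W
Q = ΔT/R_total = 57/2.358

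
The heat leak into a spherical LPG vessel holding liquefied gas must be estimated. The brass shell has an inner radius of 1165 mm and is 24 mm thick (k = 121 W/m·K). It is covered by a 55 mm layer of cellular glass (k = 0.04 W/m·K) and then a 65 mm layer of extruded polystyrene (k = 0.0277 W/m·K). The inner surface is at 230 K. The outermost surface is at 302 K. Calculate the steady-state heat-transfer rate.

For a spherical shell R = (1/r₁ − 1/r₂)/(4πk); film R = 1/(h·4πr²). In series:
R_brass shell = (1/1.165 − 1/1.189)/(4π×121) = 1.139×10^-5 K/W
R_cellular glass = (1/1.189 − 1/1.244)/(4π×0.04) = 0.07398 K/W
R_extruded polystyrene = (1/1.244 − 1/1.309)/(4π×0.0277) = 0.1147 K/W
R_total = 0.1887 K/W
Q = ΔT/R_total = 72/0.1887

Q ≈ 382 W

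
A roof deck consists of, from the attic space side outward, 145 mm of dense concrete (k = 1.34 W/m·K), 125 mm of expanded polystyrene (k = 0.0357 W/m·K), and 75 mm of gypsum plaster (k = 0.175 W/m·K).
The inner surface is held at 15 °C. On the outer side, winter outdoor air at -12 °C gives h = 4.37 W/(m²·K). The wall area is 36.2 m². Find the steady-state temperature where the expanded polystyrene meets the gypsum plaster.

Model the wall as resistances in series:
R_dense concrete = L/(kA) = 0.145/(1.34×36.2) = 0.002989 K/W
R_expanded polystyrene = L/(kA) = 0.125/(0.0357×36.2) = 0.09672 K/W
R_gypsum plaster = L/(kA) = 0.075/(0.175×36.2) = 0.01184 K/W
R_outer film = 1/(h_o·A) = 1/(4.37×36.2) = 0.006321 K/W
R_total = 0.1179 K/W;  Q = ΔT/R_total = 27/0.1179 = 229.1 W
T_interface = T_inner − Q·ΣR(inner→interface) = 15 − 229×0.09971

T ≈ -7.84 °C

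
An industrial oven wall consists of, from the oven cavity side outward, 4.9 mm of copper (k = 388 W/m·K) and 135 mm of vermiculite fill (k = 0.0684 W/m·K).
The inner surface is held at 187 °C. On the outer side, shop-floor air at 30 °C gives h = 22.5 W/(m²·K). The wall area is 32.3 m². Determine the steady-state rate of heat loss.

Q ≈ 2510 W

Model the wall as resistances in series:
R_copper = L/(kA) = 0.0049/(388×32.3) = 3.91×10^-7 K/W
R_vermiculite fill = L/(kA) = 0.135/(0.0684×32.3) = 0.0611 K/W
R_outer film = 1/(h_o·A) = 1/(22.5×32.3) = 0.001376 K/W
R_total = 0.06248 K/W
Q = ΔT / R_total = 157 / 0.06248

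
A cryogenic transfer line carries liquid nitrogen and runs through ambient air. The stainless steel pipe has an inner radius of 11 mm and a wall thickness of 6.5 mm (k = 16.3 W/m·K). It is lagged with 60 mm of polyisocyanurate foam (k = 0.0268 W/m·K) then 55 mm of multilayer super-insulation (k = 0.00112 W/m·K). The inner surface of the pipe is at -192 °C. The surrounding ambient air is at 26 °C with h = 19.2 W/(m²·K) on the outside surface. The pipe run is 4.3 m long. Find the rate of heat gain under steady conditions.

Q ≈ 11 W

Cylindrical conduction, so R = ln(r₂/r₁)/(2πkL) per layer, in series:
R_stainless steel pipe wall = ln(17.5/11)/(2π×16.3×4.3) = 0.001054 K/W
R_polyisocyanurate foam = ln(77.5/17.5)/(2π×0.0268×4.3) = 2.055 K/W
R_multilayer super-insulation = ln(132.5/77.5)/(2π×0.00112×4.3) = 17.72 K/W
R_outer film = 1/(h_o·2πr_oL) = 1/(19.2×2π×0.1325×4.3) = 0.01455 K/W
R_total = 19.79 K/W
Q = ΔT/R_total = 218/19.79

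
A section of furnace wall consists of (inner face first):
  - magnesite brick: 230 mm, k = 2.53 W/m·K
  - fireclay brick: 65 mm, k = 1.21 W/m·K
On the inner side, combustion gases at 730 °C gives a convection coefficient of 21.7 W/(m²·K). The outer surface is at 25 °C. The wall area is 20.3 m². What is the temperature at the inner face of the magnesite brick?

T ≈ 560 °C

Thermal resistances in series:
R_inner film = 1/(h_i·A) = 1/(21.7×20.3) = 0.00227 K/W
R_magnesite brick = L/(kA) = 0.23/(2.53×20.3) = 0.004478 K/W
R_fireclay brick = L/(kA) = 0.065/(1.21×20.3) = 0.002646 K/W
R_total = 0.009395 K/W;  Q = ΔT/R_total = 705/0.009395 = 75040 W
T_interface = T_inner − Q·ΣR(inner→interface) = 730 − 75000×0.00227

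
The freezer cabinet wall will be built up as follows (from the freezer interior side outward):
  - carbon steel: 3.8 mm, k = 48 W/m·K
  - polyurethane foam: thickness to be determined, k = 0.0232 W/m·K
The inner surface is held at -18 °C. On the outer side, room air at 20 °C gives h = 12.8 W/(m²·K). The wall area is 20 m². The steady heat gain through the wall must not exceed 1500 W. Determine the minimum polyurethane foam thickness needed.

Series thermal resistances:
R_carbon steel = L/(kA) = 0.0038/(48×20) = 3.958×10^-6 K/W
R_outer film = 1/(h_o·A) = 1/(12.8×20) = 0.003906 K/W
Sum of the known resistances R_other = 0.00391 K/W
Required total resistance R_tot = ΔT/Q_allow = 38/1500 = 0.02533 K/W
R_polyurethane foam = R_tot − R_other = 0.02142 K/W
L = R·k·A = 0.02142×0.0232×20

L ≈ 9.94 mm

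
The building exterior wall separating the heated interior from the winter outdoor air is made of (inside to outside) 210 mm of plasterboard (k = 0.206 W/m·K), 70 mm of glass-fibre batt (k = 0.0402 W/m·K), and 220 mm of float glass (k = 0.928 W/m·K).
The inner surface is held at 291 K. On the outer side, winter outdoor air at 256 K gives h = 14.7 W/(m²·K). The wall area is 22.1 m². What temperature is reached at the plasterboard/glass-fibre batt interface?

T ≈ 279 K

Treating each layer as a thermal resistance in series:
R_plasterboard = L/(kA) = 0.21/(0.206×22.1) = 0.04613 K/W
R_glass-fibre batt = L/(kA) = 0.07/(0.0402×22.1) = 0.07879 K/W
R_float glass = L/(kA) = 0.22/(0.928×22.1) = 0.01073 K/W
R_outer film = 1/(h_o·A) = 1/(14.7×22.1) = 0.003078 K/W
R_total = 0.1387 K/W;  Q = ΔT/R_total = 35/0.1387 = 252.3 W
T_interface = T_inner − Q·ΣR(inner→interface) = 291 − 252×0.04613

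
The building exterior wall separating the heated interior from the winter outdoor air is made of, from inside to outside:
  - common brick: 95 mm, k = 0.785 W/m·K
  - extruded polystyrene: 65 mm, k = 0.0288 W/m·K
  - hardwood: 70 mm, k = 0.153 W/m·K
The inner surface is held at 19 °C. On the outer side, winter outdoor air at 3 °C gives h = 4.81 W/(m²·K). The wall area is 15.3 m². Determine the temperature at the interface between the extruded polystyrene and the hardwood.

T ≈ 6.5 °C

Series thermal resistances:
R_common brick = L/(kA) = 0.095/(0.785×15.3) = 0.00791 K/W
R_extruded polystyrene = L/(kA) = 0.065/(0.0288×15.3) = 0.1475 K/W
R_hardwood = L/(kA) = 0.07/(0.153×15.3) = 0.0299 K/W
R_outer film = 1/(h_o·A) = 1/(4.81×15.3) = 0.01359 K/W
R_total = 0.1989 K/W;  Q = ΔT/R_total = 16/0.1989 = 80.44 W
T_interface = T_inner − Q·ΣR(inner→interface) = 19 − 80.4×0.1554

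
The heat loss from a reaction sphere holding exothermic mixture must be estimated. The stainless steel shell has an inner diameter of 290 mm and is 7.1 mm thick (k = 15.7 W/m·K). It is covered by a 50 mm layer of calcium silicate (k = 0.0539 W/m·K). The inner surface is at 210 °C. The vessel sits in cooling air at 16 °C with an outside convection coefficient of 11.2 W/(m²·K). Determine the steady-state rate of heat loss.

Q ≈ 75.3 W

For a spherical shell R = (1/r₁ − 1/r₂)/(4πk); film R = 1/(h·4πr²). In series:
R_stainless steel shell = (1/0.145 − 1/0.1521)/(4π×15.7) = 0.001632 K/W
R_calcium silicate = (1/0.1521 − 1/0.2021)/(4π×0.0539) = 2.401 K/W
R_outer film = 1/(h·4πr_o²) = 1/(11.2×4π×0.2021²) = 0.174 K/W
R_total = 2.577 K/W
Q = ΔT/R_total = 194/2.577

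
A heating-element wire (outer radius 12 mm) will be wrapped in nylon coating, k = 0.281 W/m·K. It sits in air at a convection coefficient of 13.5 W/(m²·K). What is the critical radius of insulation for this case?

For a cylinder r_cr = k/h = 0.281/13.5
r_cr = 20.8 mm; since the bare radius (12 mm) is below r_cr, adding a thin layer of insulation will *increase* heat loss.

r_cr ≈ 20.8 mm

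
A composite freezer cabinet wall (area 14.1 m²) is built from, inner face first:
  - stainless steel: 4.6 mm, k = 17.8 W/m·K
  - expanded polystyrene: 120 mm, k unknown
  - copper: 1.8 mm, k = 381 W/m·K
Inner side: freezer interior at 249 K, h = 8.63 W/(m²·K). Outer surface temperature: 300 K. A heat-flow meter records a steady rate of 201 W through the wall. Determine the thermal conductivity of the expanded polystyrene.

Thermal resistances in series:
R_inner film = 1/(h_i·A) = 1/(8.63×14.1) = 0.008218 K/W
R_stainless steel = L/(kA) = 0.0046/(17.8×14.1) = 1.833×10^-5 K/W
R_copper = L/(kA) = 0.0018/(381×14.1) = 3.351×10^-7 K/W
Sum of known resistances R_other = 0.008237 K/W
Total R = ΔT/Q = 51/201 = 0.2537 K/W
R_expanded polystyrene = R_total − R_other = 0.2455 K/W
k = L/(R·A) = 0.12/(0.2455×14.1)

k ≈ 0.0347 W/(m·K)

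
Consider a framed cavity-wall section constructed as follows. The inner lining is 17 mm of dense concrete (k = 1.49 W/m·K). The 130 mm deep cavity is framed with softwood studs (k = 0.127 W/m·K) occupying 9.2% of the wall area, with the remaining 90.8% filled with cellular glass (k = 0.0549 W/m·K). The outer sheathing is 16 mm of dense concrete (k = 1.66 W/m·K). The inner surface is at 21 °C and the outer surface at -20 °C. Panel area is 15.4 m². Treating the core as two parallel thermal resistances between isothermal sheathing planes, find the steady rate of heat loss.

Q ≈ 296 W

Sheathing layers in series; stud and cavity paths in parallel between them.
R_inner = 0.017/(1.49×15.4) = 7.409×10^-4 K/W
R_stud  = 0.13/(0.127×0.092×15.4) = 0.7225 K/W
R_cav   = 0.13/(0.0549×0.908×15.4) = 0.1693 K/W
1/R_core = 1/R_stud + 1/R_cav → R_core = 0.1372 K/W
R_outer = 0.016/(1.66×15.4) = 6.259×10^-4 K/W
R_total = 0.1386 K/W
Q = ΔT/R_total = 41/0.1386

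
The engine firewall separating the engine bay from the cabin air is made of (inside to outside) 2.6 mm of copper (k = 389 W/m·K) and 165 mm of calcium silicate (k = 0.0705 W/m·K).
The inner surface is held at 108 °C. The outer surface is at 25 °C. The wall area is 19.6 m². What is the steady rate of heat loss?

Series thermal resistances:
R_copper = L/(kA) = 0.0026/(389×19.6) = 3.41×10^-7 K/W
R_calcium silicate = L/(kA) = 0.165/(0.0705×19.6) = 0.1194 K/W
R_total = 0.1194 K/W
Q = ΔT / R_total = 83 / 0.1194

Q ≈ 695 W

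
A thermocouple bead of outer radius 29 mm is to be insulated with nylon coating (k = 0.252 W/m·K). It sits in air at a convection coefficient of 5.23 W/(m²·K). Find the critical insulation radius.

For a sphere r_cr = 2k/h = 2×0.252/5.23
r_cr = 96.4 mm; since the bare radius (29 mm) is below r_cr, adding a thin layer of insulation will *increase* heat loss.

r_cr ≈ 96.4 mm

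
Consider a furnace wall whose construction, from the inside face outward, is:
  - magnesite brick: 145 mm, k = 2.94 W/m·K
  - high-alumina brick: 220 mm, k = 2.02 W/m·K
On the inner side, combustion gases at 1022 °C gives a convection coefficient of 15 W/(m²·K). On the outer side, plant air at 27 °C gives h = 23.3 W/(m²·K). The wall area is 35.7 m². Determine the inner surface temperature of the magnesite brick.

Thermal resistances in series:
R_inner film = 1/(h_i·A) = 1/(15×35.7) = 0.001867 K/W
R_magnesite brick = L/(kA) = 0.145/(2.94×35.7) = 0.001382 K/W
R_high-alumina brick = L/(kA) = 0.22/(2.02×35.7) = 0.003051 K/W
R_outer film = 1/(h_o·A) = 1/(23.3×35.7) = 0.001202 K/W
R_total = 0.007502 K/W;  Q = ΔT/R_total = 995/0.007502 = 132600 W
T_interface = T_inner − Q·ΣR(inner→interface) = 1022 − 133000×0.001867

T ≈ 774 °C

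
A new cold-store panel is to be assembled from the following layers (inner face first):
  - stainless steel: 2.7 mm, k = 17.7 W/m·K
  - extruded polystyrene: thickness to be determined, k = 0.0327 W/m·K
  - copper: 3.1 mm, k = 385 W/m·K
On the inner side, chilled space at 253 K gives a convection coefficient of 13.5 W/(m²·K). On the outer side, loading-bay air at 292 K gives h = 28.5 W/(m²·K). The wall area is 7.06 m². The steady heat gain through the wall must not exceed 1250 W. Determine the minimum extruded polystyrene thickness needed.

L ≈ 3.63 mm

Treating each layer as a thermal resistance in series:
R_inner film = 1/(h_i·A) = 1/(13.5×7.06) = 0.01049 K/W
R_stainless steel = L/(kA) = 0.0027/(17.7×7.06) = 2.161×10^-5 K/W
R_copper = L/(kA) = 0.0031/(385×7.06) = 1.141×10^-6 K/W
R_outer film = 1/(h_o·A) = 1/(28.5×7.06) = 0.00497 K/W
Sum of the known resistances R_other = 0.01548 K/W
Required total resistance R_tot = ΔT/Q_allow = 39/1250 = 0.0312 K/W
R_extruded polystyrene = R_tot − R_other = 0.01572 K/W
L = R·k·A = 0.01572×0.0327×7.06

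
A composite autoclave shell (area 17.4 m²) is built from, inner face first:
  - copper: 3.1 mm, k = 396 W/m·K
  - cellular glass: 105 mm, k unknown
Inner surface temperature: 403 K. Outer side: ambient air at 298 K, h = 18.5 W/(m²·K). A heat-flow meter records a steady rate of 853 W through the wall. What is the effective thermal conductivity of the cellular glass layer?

Thermal resistances in series:
R_copper = L/(kA) = 0.0031/(396×17.4) = 4.499×10^-7 K/W
R_outer film = 1/(h_o·A) = 1/(18.5×17.4) = 0.003107 K/W
Sum of known resistances R_other = 0.003107 K/W
Total R = ΔT/Q = 105/853 = 0.1231 K/W
R_cellular glass = R_total − R_other = 0.12 K/W
k = L/(R·A) = 0.105/(0.12×17.4)

k ≈ 0.0503 W/(m·K)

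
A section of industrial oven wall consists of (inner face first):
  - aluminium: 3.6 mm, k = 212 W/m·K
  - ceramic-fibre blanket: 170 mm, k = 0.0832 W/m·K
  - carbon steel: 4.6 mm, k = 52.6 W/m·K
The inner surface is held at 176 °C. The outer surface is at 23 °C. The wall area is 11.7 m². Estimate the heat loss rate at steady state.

Treating each layer as a thermal resistance in series:
R_aluminium = L/(kA) = 0.0036/(212×11.7) = 1.451×10^-6 K/W
R_ceramic-fibre blanket = L/(kA) = 0.17/(0.0832×11.7) = 0.1746 K/W
R_carbon steel = L/(kA) = 0.0046/(52.6×11.7) = 7.475×10^-6 K/W
R_total = 0.1746 K/W
Q = ΔT / R_total = 153 / 0.1746

Q ≈ 876 W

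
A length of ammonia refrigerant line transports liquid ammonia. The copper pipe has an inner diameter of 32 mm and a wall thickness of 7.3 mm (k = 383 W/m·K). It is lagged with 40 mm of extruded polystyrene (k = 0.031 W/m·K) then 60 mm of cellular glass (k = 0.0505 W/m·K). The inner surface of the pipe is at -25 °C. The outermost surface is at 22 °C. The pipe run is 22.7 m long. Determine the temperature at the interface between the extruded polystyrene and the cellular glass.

T ≈ 8.35 °C

For a radial system each layer contributes R = ln(r_out/r_in)/(2πkL); films add R = 1/(hA).
R_copper pipe wall = ln(23.3/16)/(2π×383×22.7) = 6.881×10^-6 K/W
R_extruded polystyrene = ln(63.3/23.3)/(2π×0.031×22.7) = 0.226 K/W
R_cellular glass = ln(123.3/63.3)/(2π×0.0505×22.7) = 0.09257 K/W
R_total = 0.3186 K/W
Q = ΔT/R_total = 47/0.3186
Q = 148 W
T_interface = T_inner + Q·ΣR(inner→interface) = -25 + 148×0.226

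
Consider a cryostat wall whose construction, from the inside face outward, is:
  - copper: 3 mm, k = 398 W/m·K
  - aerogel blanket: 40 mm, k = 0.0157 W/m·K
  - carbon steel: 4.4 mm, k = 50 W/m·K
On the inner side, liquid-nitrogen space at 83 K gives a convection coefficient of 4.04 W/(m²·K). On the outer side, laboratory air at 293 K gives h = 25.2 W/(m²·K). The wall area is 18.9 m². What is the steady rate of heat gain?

Q ≈ 1400 W

Treating each layer as a thermal resistance in series:
R_inner film = 1/(h_i·A) = 1/(4.04×18.9) = 0.0131 K/W
R_copper = L/(kA) = 0.003/(398×18.9) = 3.988×10^-7 K/W
R_aerogel blanket = L/(kA) = 0.04/(0.0157×18.9) = 0.1348 K/W
R_carbon steel = L/(kA) = 0.0044/(50×18.9) = 4.656×10^-6 K/W
R_outer film = 1/(h_o·A) = 1/(25.2×18.9) = 0.0021 K/W
R_total = 0.15 K/W
Q = ΔT / R_total = 210 / 0.15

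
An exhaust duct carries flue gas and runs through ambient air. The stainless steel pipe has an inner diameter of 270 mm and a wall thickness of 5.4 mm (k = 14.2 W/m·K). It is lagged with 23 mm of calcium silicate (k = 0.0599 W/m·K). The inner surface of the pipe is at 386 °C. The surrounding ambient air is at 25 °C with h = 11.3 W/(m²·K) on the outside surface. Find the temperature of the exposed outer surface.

Cylindrical conduction, so R = ln(r₂/r₁)/(2πkL) per layer, in series:
R_stainless steel pipe wall = ln(140.4/135)/(2π×14.2×1) = 4.396×10^-4 K/W
R_calcium silicate = ln(163.4/140.4)/(2π×0.0599×1) = 0.4031 K/W
R_outer film = 1/(h_o·2πr_oL) = 1/(11.3×2π×0.1634×1) = 0.0862 K/W
R_total = 0.4897 K/W
Q = ΔT/R_total = 361/0.4897
Q = 737 W/m
T_interface = T_inner − Q·ΣR(inner→interface) = 386 − 737×0.4035

T ≈ 88.5 °C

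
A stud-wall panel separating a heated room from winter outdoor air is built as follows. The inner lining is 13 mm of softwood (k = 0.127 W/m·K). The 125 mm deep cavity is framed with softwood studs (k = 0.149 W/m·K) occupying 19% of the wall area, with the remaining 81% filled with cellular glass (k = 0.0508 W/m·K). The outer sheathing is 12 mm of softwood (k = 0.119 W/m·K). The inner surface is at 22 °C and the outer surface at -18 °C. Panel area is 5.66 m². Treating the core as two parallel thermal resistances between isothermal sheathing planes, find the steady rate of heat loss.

Sheathing layers in series; stud and cavity paths in parallel between them.
R_inner = 0.013/(0.127×5.66) = 0.01809 K/W
R_stud  = 0.125/(0.149×0.19×5.66) = 0.7801 K/W
R_cav   = 0.125/(0.0508×0.81×5.66) = 0.5367 K/W
1/R_core = 1/R_stud + 1/R_cav → R_core = 0.318 K/W
R_outer = 0.012/(0.119×5.66) = 0.01782 K/W
R_total = 0.3539 K/W
Q = ΔT/R_total = 40/0.3539

Q ≈ 113 W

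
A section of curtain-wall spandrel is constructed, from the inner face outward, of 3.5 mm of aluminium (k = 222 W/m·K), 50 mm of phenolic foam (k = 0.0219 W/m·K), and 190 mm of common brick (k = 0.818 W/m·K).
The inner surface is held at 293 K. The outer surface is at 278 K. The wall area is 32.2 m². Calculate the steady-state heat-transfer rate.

Treating each layer as a thermal resistance in series:
R_aluminium = L/(kA) = 0.0035/(222×32.2) = 4.896×10^-7 K/W
R_phenolic foam = L/(kA) = 0.05/(0.0219×32.2) = 0.0709 K/W
R_common brick = L/(kA) = 0.19/(0.818×32.2) = 0.007213 K/W
R_total = 0.07812 K/W
Q = ΔT / R_total = 15 / 0.07812

Q ≈ 192 W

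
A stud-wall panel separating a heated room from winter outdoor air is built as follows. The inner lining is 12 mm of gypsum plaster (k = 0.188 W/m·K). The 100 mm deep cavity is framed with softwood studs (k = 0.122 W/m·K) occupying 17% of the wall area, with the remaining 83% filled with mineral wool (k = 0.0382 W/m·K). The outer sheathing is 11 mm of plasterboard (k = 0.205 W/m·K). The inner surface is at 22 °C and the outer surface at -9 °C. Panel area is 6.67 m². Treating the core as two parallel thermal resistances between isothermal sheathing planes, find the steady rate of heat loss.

Sheathing layers in series; stud and cavity paths in parallel between them.
R_inner = 0.012/(0.188×6.67) = 0.00957 K/W
R_stud  = 0.1/(0.122×0.17×6.67) = 0.7229 K/W
R_cav   = 0.1/(0.0382×0.83×6.67) = 0.4729 K/W
1/R_core = 1/R_stud + 1/R_cav → R_core = 0.2859 K/W
R_outer = 0.011/(0.205×6.67) = 0.008045 K/W
R_total = 0.3035 K/W
Q = ΔT/R_total = 31/0.3035

Q ≈ 102 W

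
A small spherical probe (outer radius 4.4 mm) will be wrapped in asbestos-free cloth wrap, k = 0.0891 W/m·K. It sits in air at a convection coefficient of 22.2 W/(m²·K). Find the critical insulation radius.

For a sphere r_cr = 2k/h = 2×0.0891/22.2
r_cr = 8.03 mm; since the bare radius (4.4 mm) is below r_cr, adding a thin layer of insulation will *increase* heat loss.

r_cr ≈ 8.03 mm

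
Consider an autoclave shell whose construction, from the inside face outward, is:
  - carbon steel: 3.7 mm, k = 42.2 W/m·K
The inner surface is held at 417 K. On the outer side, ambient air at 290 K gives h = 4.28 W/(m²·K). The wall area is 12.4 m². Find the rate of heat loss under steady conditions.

Series thermal resistances:
R_carbon steel = L/(kA) = 0.0037/(42.2×12.4) = 7.071×10^-6 K/W
R_outer film = 1/(h_o·A) = 1/(4.28×12.4) = 0.01884 K/W
R_total = 0.01885 K/W
Q = ΔT / R_total = 127 / 0.01885

Q ≈ 6740 W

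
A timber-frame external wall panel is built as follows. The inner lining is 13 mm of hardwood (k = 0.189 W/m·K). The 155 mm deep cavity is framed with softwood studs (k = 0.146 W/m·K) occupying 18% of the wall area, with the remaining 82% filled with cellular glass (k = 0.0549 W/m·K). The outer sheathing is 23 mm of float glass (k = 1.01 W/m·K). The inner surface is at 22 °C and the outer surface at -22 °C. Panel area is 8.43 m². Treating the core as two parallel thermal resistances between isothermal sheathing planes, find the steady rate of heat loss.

Sheathing layers in series; stud and cavity paths in parallel between them.
R_inner = 0.013/(0.189×8.43) = 0.008159 K/W
R_stud  = 0.155/(0.146×0.18×8.43) = 0.6996 K/W
R_cav   = 0.155/(0.0549×0.82×8.43) = 0.4084 K/W
1/R_core = 1/R_stud + 1/R_cav → R_core = 0.2579 K/W
R_outer = 0.023/(1.01×8.43) = 0.002701 K/W
R_total = 0.2687 K/W
Q = ΔT/R_total = 44/0.2687

Q ≈ 164 W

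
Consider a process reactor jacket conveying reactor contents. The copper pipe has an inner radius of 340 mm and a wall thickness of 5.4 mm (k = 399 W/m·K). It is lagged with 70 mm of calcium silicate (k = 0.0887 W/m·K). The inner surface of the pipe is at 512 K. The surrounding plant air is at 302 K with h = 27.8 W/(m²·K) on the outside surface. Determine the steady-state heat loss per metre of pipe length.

Cylindrical conduction, so R = ln(r₂/r₁)/(2πkL) per layer, in series:
R_copper pipe wall = ln(345.4/340)/(2π×399×1) = 6.285×10^-6 K/W
R_calcium silicate = ln(415.4/345.4)/(2π×0.0887×1) = 0.3311 K/W
R_outer film = 1/(h_o·2πr_oL) = 1/(27.8×2π×0.4154×1) = 0.01378 K/W
R_total = 0.3449 K/W
Q = ΔT/R_total = 210/0.3449

q′ ≈ 609 W/m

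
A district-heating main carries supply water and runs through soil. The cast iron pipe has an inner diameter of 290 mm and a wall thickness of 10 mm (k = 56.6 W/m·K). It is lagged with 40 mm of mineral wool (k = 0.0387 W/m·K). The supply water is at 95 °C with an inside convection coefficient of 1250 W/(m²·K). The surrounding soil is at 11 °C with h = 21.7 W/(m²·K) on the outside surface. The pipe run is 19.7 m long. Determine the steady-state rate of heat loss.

For a radial system each layer contributes R = ln(r_out/r_in)/(2πkL); films add R = 1/(hA).
R_inner film = 1/(h_i·2πr₁L) = 1/(1250×2π×0.145×19.7) = 4.457×10^-5 K/W
R_cast iron pipe wall = ln(155/145)/(2π×56.6×19.7) = 9.519×10^-6 K/W
R_mineral wool = ln(195/155)/(2π×0.0387×19.7) = 0.04793 K/W
R_outer film = 1/(h_o·2πr_oL) = 1/(21.7×2π×0.195×19.7) = 0.001909 K/W
R_total = 0.04989 K/W
Q = ΔT/R_total = 84/0.04989

Q ≈ 1680 W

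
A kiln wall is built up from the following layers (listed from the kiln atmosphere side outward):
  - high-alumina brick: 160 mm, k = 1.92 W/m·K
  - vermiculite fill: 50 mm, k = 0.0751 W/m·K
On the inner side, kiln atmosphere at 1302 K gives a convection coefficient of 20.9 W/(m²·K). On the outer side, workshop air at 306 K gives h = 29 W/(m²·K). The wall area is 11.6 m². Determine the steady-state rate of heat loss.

Q ≈ 13900 W

Thermal resistances in series:
R_inner film = 1/(h_i·A) = 1/(20.9×11.6) = 0.004125 K/W
R_high-alumina brick = L/(kA) = 0.16/(1.92×11.6) = 0.007184 K/W
R_vermiculite fill = L/(kA) = 0.05/(0.0751×11.6) = 0.05739 K/W
R_outer film = 1/(h_o·A) = 1/(29×11.6) = 0.002973 K/W
R_total = 0.07168 K/W
Q = ΔT / R_total = 996 / 0.07168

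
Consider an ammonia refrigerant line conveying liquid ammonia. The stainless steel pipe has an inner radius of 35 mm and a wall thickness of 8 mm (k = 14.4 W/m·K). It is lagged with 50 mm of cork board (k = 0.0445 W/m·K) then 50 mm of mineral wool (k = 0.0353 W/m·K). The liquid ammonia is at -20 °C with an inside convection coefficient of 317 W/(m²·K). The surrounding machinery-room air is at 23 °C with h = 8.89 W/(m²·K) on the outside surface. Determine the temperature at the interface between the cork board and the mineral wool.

Cylindrical conduction, so R = ln(r₂/r₁)/(2πkL) per layer, in series:
R_inner film = 1/(h_i·2πr₁L) = 1/(317×2π×0.035×1) = 0.01434 K/W
R_stainless steel pipe wall = ln(43/35)/(2π×14.4×1) = 0.002275 K/W
R_cork board = ln(93/43)/(2π×0.0445×1) = 2.759 K/W
R_mineral wool = ln(143/93)/(2π×0.0353×1) = 1.94 K/W
R_outer film = 1/(h_o·2πr_oL) = 1/(8.89×2π×0.143×1) = 0.1252 K/W
R_total = 4.841 K/W
Q = ΔT/R_total = 43/4.841
Q = 8.88 W/m
T_interface = T_inner + Q·ΣR(inner→interface) = -20 + 8.88×2.776

T ≈ 4.66 °C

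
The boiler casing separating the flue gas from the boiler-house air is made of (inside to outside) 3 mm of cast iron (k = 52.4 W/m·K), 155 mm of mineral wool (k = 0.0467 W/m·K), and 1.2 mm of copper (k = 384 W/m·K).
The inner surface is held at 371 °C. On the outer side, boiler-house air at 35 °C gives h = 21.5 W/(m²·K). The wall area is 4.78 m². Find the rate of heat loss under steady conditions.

Thermal resistances in series:
R_cast iron = L/(kA) = 0.003/(52.4×4.78) = 1.198×10^-5 K/W
R_mineral wool = L/(kA) = 0.155/(0.0467×4.78) = 0.6944 K/W
R_copper = L/(kA) = 0.0012/(384×4.78) = 6.538×10^-7 K/W
R_outer film = 1/(h_o·A) = 1/(21.5×4.78) = 0.00973 K/W
R_total = 0.7041 K/W
Q = ΔT / R_total = 336 / 0.7041

Q ≈ 477 W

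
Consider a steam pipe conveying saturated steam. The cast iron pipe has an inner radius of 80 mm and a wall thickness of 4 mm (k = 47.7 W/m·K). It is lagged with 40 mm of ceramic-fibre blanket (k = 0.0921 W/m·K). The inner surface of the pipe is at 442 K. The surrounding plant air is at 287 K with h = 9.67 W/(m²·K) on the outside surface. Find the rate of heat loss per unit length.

Radial resistances (cylindrical: R_cond = ln(r_o/r_i)/(2πkL), R_conv = 1/(h·2πrL)):
R_cast iron pipe wall = ln(84/80)/(2π×47.7×1) = 1.628×10^-4 K/W
R_ceramic-fibre blanket = ln(124/84)/(2π×0.0921×1) = 0.673 K/W
R_outer film = 1/(h_o·2πr_oL) = 1/(9.67×2π×0.124×1) = 0.1327 K/W
R_total = 0.8059 K/W
Q = ΔT/R_total = 155/0.8059

q′ ≈ 192 W/m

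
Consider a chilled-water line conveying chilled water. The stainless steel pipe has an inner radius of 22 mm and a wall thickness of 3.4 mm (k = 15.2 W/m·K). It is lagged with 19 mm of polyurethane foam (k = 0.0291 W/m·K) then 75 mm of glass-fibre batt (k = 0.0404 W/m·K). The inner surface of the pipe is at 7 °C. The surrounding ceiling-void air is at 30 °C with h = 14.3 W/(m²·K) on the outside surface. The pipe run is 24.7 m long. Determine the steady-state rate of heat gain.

Cylindrical conduction, so R = ln(r₂/r₁)/(2πkL) per layer, in series:
R_stainless steel pipe wall = ln(25.4/22)/(2π×15.2×24.7) = 6.092×10^-5 K/W
R_polyurethane foam = ln(44.4/25.4)/(2π×0.0291×24.7) = 0.1237 K/W
R_glass-fibre batt = ln(119.4/44.4)/(2π×0.0404×24.7) = 0.1578 K/W
R_outer film = 1/(h_o·2πr_oL) = 1/(14.3×2π×0.1194×24.7) = 0.003774 K/W
R_total = 0.2853 K/W
Q = ΔT/R_total = 23/0.2853

Q ≈ 80.6 W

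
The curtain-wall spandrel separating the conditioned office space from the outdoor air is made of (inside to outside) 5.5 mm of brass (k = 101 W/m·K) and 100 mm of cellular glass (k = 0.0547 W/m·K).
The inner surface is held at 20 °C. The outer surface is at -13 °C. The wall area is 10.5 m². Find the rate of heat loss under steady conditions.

Q ≈ 190 W

Thermal resistances in series:
R_brass = L/(kA) = 0.0055/(101×10.5) = 5.186×10^-6 K/W
R_cellular glass = L/(kA) = 0.1/(0.0547×10.5) = 0.1741 K/W
R_total = 0.1741 K/W
Q = ΔT / R_total = 33 / 0.1741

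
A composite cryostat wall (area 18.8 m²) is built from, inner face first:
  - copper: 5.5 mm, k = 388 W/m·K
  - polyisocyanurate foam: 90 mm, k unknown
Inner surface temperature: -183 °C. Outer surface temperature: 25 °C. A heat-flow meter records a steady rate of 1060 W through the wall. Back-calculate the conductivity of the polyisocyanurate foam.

k ≈ 0.0244 W/(m·K)

Series thermal resistances:
R_copper = L/(kA) = 0.0055/(388×18.8) = 7.54×10^-7 K/W
Sum of known resistances R_other = 7.54×10^-7 K/W
Total R = ΔT/Q = 208/1060 = 0.1962 K/W
R_polyisocyanurate foam = R_total − R_other = 0.1962 K/W
k = L/(R·A) = 0.09/(0.1962×18.8)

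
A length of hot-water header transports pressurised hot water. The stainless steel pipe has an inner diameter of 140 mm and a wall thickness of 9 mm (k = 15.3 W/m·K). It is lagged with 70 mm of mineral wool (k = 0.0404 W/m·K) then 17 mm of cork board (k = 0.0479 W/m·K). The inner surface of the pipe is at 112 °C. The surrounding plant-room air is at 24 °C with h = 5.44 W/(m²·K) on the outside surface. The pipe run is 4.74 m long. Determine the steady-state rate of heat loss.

Cylindrical conduction, so R = ln(r₂/r₁)/(2πkL) per layer, in series:
R_stainless steel pipe wall = ln(79/70)/(2π×15.3×4.74) = 2.654×10^-4 K/W
R_mineral wool = ln(149/79)/(2π×0.0404×4.74) = 0.5273 K/W
R_cork board = ln(166/149)/(2π×0.0479×4.74) = 0.07574 K/W
R_outer film = 1/(h_o·2πr_oL) = 1/(5.44×2π×0.166×4.74) = 0.03718 K/W
R_total = 0.6405 K/W
Q = ΔT/R_total = 88/0.6405

Q ≈ 137 W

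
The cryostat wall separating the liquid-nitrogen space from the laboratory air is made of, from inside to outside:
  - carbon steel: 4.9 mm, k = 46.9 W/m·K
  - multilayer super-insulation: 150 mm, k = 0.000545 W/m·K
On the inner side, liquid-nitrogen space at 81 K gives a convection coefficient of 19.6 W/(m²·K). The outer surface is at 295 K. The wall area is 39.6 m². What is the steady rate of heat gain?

Treating each layer as a thermal resistance in series:
R_inner film = 1/(h_i·A) = 1/(19.6×39.6) = 0.001288 K/W
R_carbon steel = L/(kA) = 0.0049/(46.9×39.6) = 2.638×10^-6 K/W
R_multilayer super-insulation = L/(kA) = 0.15/(0.000545×39.6) = 6.95 K/W
R_total = 6.952 K/W
Q = ΔT / R_total = 214 / 6.952

Q ≈ 30.8 W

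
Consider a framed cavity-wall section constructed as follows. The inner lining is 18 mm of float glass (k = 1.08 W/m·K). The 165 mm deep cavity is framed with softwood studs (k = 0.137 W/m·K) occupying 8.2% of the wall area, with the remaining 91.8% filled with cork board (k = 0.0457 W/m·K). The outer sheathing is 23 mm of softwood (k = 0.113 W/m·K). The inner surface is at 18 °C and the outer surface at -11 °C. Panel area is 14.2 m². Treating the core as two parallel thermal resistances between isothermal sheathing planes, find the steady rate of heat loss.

Sheathing layers in series; stud and cavity paths in parallel between them.
R_inner = 0.018/(1.08×14.2) = 0.001174 K/W
R_stud  = 0.165/(0.137×0.082×14.2) = 1.034 K/W
R_cav   = 0.165/(0.0457×0.918×14.2) = 0.277 K/W
1/R_core = 1/R_stud + 1/R_cav → R_core = 0.2185 K/W
R_outer = 0.023/(0.113×14.2) = 0.01433 K/W
R_total = 0.234 K/W
Q = ΔT/R_total = 29/0.234

Q ≈ 124 W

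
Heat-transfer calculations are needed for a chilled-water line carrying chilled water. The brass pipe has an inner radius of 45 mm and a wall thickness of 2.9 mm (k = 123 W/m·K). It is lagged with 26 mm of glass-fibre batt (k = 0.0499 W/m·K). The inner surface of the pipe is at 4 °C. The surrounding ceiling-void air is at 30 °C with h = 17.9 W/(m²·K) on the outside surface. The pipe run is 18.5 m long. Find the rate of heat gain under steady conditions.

Q ≈ 320 W

Per-layer cylindrical resistances, series-summed:
R_brass pipe wall = ln(47.9/45)/(2π×123×18.5) = 4.368×10^-6 K/W
R_glass-fibre batt = ln(73.9/47.9)/(2π×0.0499×18.5) = 0.07475 K/W
R_outer film = 1/(h_o·2πr_oL) = 1/(17.9×2π×0.0739×18.5) = 0.006504 K/W
R_total = 0.08126 K/W
Q = ΔT/R_total = 26/0.08126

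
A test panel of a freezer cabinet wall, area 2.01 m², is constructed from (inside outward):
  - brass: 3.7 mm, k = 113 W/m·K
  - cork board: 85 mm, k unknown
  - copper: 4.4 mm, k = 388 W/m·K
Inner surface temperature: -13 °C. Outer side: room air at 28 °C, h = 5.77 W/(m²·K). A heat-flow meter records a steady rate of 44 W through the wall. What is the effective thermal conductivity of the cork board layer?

Series thermal resistances:
R_brass = L/(kA) = 0.0037/(113×2.01) = 1.629×10^-5 K/W
R_copper = L/(kA) = 0.0044/(388×2.01) = 5.642×10^-6 K/W
R_outer film = 1/(h_o·A) = 1/(5.77×2.01) = 0.08622 K/W
Sum of known resistances R_other = 0.08625 K/W
Total R = ΔT/Q = 41/44 = 0.9318 K/W
R_cork board = R_total − R_other = 0.8456 K/W
k = L/(R·A) = 0.085/(0.8456×2.01)

k ≈ 0.05 W/(m·K)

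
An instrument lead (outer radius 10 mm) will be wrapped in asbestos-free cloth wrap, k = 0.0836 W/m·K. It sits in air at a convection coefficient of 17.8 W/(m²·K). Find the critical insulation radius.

For a cylinder r_cr = k/h = 0.0836/17.8
r_cr = 4.7 mm; since the bare radius (10 mm) is above r_cr, any added insulation will reduce heat loss.

r_cr ≈ 4.7 mm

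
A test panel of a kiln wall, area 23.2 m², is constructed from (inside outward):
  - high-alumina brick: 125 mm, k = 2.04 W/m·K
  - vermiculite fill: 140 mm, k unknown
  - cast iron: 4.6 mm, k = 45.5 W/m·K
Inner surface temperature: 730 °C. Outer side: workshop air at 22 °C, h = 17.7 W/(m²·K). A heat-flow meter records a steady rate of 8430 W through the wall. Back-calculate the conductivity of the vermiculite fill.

Using the resistance-network approach (series):
R_high-alumina brick = L/(kA) = 0.125/(2.04×23.2) = 0.002641 K/W
R_cast iron = L/(kA) = 0.0046/(45.5×23.2) = 4.358×10^-6 K/W
R_outer film = 1/(h_o·A) = 1/(17.7×23.2) = 0.002435 K/W
Sum of known resistances R_other = 0.005081 K/W
Total R = ΔT/Q = 708/8430 = 0.08399 K/W
R_vermiculite fill = R_total − R_other = 0.07891 K/W
k = L/(R·A) = 0.14/(0.07891×23.2)

k ≈ 0.0765 W/(m·K)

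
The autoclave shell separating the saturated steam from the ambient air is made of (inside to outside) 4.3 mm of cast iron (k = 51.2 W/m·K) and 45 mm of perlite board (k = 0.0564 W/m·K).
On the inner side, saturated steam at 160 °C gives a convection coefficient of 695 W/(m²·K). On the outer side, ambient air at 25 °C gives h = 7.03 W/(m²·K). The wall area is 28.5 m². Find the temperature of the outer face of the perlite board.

T ≈ 45.4 °C

Model the wall as resistances in series:
R_inner film = 1/(h_i·A) = 1/(695×28.5) = 5.049×10^-5 K/W
R_cast iron = L/(kA) = 0.0043/(51.2×28.5) = 2.947×10^-6 K/W
R_perlite board = L/(kA) = 0.045/(0.0564×28.5) = 0.028 K/W
R_outer film = 1/(h_o·A) = 1/(7.03×28.5) = 0.004991 K/W
R_total = 0.03304 K/W;  Q = ΔT/R_total = 135/0.03304 = 4086 W
T_interface = T_inner − Q·ΣR(inner→interface) = 160 − 4090×0.02805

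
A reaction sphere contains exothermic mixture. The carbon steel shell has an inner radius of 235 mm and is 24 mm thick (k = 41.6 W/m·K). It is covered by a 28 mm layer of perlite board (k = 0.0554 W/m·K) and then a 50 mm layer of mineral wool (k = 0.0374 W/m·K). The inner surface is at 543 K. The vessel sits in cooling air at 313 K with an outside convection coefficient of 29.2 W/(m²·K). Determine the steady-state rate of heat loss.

Q ≈ 138 W

Spherical conduction: R = (1/r_in − 1/r_out)/(4πk) per layer; series-sum.
R_carbon steel shell = (1/0.235 − 1/0.259)/(4π×41.6) = 7.543×10^-4 K/W
R_perlite board = (1/0.259 − 1/0.287)/(4π×0.0554) = 0.5411 K/W
R_mineral wool = (1/0.287 − 1/0.337)/(4π×0.0374) = 1.1 K/W
R_outer film = 1/(h·4πr_o²) = 1/(29.2×4π×0.337²) = 0.024 K/W
R_total = 1.666 K/W
Q = ΔT/R_total = 230/1.666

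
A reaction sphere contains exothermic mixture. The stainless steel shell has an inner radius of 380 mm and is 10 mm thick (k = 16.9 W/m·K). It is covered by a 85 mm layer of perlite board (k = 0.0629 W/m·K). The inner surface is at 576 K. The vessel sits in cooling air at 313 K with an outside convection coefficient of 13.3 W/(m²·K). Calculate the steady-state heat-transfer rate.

Q ≈ 433 W

For a spherical shell R = (1/r₁ − 1/r₂)/(4πk); film R = 1/(h·4πr²). In series:
R_stainless steel shell = (1/0.38 − 1/0.39)/(4π×16.9) = 3.177×10^-4 K/W
R_perlite board = (1/0.39 − 1/0.475)/(4π×0.0629) = 0.5805 K/W
R_outer film = 1/(h·4πr_o²) = 1/(13.3×4π×0.475²) = 0.02652 K/W
R_total = 0.6073 K/W
Q = ΔT/R_total = 263/0.6073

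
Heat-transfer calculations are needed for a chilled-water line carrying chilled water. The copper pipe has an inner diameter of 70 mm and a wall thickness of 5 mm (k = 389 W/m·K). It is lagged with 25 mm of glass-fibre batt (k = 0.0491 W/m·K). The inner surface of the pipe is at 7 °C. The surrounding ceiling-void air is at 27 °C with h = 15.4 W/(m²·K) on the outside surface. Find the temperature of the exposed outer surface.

T ≈ 25.2 °C

Cylindrical conduction, so R = ln(r₂/r₁)/(2πkL) per layer, in series:
R_copper pipe wall = ln(40/35)/(2π×389×1) = 5.463×10^-5 K/W
R_glass-fibre batt = ln(65/40)/(2π×0.0491×1) = 1.574 K/W
R_outer film = 1/(h_o·2πr_oL) = 1/(15.4×2π×0.065×1) = 0.159 K/W
R_total = 1.733 K/W
Q = ΔT/R_total = 20/1.733
Q = 11.5 W/m
T_interface = T_inner + Q·ΣR(inner→interface) = 7 + 11.5×1.574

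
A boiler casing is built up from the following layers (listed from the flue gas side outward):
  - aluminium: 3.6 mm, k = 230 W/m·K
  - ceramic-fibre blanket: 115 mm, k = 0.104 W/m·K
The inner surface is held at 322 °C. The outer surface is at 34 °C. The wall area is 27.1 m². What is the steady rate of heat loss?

Series thermal resistances:
R_aluminium = L/(kA) = 0.0036/(230×27.1) = 5.776×10^-7 K/W
R_ceramic-fibre blanket = L/(kA) = 0.115/(0.104×27.1) = 0.0408 K/W
R_total = 0.0408 K/W
Q = ΔT / R_total = 288 / 0.0408

Q ≈ 7060 W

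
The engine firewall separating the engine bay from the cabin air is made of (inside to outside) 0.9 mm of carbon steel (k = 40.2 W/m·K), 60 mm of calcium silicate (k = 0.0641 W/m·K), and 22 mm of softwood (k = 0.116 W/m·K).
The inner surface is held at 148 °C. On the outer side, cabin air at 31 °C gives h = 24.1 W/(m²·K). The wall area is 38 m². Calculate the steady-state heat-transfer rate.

Model the wall as resistances in series:
R_carbon steel = L/(kA) = 0.0009/(40.2×38) = 5.892×10^-7 K/W
R_calcium silicate = L/(kA) = 0.06/(0.0641×38) = 0.02463 K/W
R_softwood = L/(kA) = 0.022/(0.116×38) = 0.004991 K/W
R_outer film = 1/(h_o·A) = 1/(24.1×38) = 0.001092 K/W
R_total = 0.03072 K/W
Q = ΔT / R_total = 117 / 0.03072

Q ≈ 3810 W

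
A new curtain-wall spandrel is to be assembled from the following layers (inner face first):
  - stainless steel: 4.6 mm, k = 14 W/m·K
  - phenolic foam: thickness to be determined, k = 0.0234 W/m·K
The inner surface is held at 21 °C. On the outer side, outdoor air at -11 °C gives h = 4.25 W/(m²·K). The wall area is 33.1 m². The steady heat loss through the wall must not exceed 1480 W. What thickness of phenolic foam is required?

L ≈ 11.2 mm

Thermal resistances in series:
R_stainless steel = L/(kA) = 0.0046/(14×33.1) = 9.927×10^-6 K/W
R_outer film = 1/(h_o·A) = 1/(4.25×33.1) = 0.007109 K/W
Sum of the known resistances R_other = 0.007119 K/W
Required total resistance R_tot = ΔT/Q_allow = 32/1480 = 0.02162 K/W
R_phenolic foam = R_tot − R_other = 0.0145 K/W
L = R·k·A = 0.0145×0.0234×33.1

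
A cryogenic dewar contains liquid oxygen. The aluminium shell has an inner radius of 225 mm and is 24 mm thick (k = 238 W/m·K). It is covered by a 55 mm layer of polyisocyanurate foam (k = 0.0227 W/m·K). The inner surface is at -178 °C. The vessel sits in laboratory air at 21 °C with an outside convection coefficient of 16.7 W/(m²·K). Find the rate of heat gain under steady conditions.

Radial (spherical) resistances in series:
R_aluminium shell = (1/0.225 − 1/0.249)/(4π×238) = 1.432×10^-4 K/W
R_polyisocyanurate foam = (1/0.249 − 1/0.304)/(4π×0.0227) = 2.547 K/W
R_outer film = 1/(h·4πr_o²) = 1/(16.7×4π×0.304²) = 0.05156 K/W
R_total = 2.599 K/W
Q = ΔT/R_total = 199/2.599

Q ≈ 76.6 W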